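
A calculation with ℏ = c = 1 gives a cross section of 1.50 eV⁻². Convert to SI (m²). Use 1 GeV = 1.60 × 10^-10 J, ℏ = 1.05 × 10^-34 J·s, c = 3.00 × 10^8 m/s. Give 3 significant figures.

Area is [L]² = [E]⁻²·(ℏc)²; restore (ℏc)².
1 GeV⁻² → (ℏc)² × (1 GeV in J)⁻² = 3.88 × 10^-32 m².
Convert the energy scale: 1.50 eV⁻² = 1.50 × 10^18 GeV⁻².
Result: 1.50 × 10^18 × 3.88 × 10^-32 = 5.81 × 10^-14 m².

5.81 × 10^-14 m²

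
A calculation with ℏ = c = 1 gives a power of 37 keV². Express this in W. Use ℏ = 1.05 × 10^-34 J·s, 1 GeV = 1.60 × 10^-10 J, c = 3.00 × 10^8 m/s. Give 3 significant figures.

9.02 × 10^3 W

Power is [E]/[T] = [E]²/ℏ.
1 GeV² → 1/ℏ × (1 GeV in J)² = 2.44 × 10^14 W.
Convert the energy scale: 37 keV² = 3.70 × 10^-11 GeV².
Result: 3.70 × 10^-11 × 2.44 × 10^14 = 9.02 × 10^3 W.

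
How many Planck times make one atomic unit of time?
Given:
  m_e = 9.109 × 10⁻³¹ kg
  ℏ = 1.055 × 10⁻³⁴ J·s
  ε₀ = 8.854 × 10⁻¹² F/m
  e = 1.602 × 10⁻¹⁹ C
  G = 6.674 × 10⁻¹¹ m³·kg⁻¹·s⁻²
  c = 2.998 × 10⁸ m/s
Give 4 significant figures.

atomic unit of time: τ_au = (4πε₀)²ℏ³/(m_e e⁴) = 2.423 × 10⁻¹⁷ s
Planck time: t_P = √(ℏG/c⁵) = 5.392 × 10⁻⁴⁴ s
ratio = 2.423 × 10⁻¹⁷ / 5.392 × 10⁻⁴⁴ = 4.494 × 10²⁶

4.494 × 10²⁶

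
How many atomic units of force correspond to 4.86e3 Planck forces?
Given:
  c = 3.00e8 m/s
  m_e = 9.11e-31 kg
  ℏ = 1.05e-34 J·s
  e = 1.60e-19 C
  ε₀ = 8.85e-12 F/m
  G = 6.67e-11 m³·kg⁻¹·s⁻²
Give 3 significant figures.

7.09e54

Planck force: F_P = c⁴/G = 1.21e44 N
atomic unit of force: F_au = E_h/a₀ = m_e²e⁶/((4πε₀)³ℏ⁴) = 8.33e-8 N
4.86e3 × 1.21e44 / 8.33e-8 = 7.09e54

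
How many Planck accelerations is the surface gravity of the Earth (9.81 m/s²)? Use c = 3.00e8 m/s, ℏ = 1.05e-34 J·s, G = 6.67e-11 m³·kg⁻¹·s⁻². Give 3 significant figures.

1.76e-51

Planck acceleration: a_P = √(c⁷/(ℏG)) = 5.59e51 m/s².
9.81 / 5.59e51 = 1.76e-51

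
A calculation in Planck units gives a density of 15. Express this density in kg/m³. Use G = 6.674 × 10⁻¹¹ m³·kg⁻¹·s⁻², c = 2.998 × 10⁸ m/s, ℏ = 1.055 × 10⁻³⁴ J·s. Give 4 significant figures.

7.731 × 10⁹⁷ kg/m³

One Planck density: ρ_P = c⁵/(ℏG²) = 5.154 × 10⁹⁶ kg/m³.
15 × 5.154 × 10⁹⁶ kg/m³ = 7.731 × 10⁹⁷ kg/m³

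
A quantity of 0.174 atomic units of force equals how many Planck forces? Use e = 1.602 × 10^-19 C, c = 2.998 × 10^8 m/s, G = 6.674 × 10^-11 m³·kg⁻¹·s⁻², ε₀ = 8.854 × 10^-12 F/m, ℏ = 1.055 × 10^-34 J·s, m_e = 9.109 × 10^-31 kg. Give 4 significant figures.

1.182 × 10^-52

atomic unit of force: F_au = E_h/a₀ = m_e²e⁶/((4πε₀)³ℏ⁴) = 8.220 × 10^-8 N
Planck force: F_P = c⁴/G = 1.210 × 10^44 N
0.174 × 8.220 × 10^-8 / 1.210 × 10^44 = 1.182 × 10^-52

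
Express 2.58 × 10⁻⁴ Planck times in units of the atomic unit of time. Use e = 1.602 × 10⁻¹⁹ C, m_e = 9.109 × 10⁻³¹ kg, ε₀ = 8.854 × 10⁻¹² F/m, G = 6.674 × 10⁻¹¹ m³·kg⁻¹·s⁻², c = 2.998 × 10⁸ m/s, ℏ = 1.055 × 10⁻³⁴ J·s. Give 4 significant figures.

5.741 × 10⁻³¹

Planck time: t_P = √(ℏG/c⁵) = 5.392 × 10⁻⁴⁴ s
atomic unit of time: τ_au = (4πε₀)²ℏ³/(m_e e⁴) = 2.423 × 10⁻¹⁷ s
2.58 × 10⁻⁴ × 5.392 × 10⁻⁴⁴ / 2.423 × 10⁻¹⁷ = 5.741 × 10⁻³¹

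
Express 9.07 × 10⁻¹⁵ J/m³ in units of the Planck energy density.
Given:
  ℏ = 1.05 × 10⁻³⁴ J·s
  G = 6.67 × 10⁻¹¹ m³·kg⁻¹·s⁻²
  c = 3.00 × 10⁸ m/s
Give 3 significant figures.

Planck energy density: u_P = c⁷/(ℏG²) = 4.68 × 10¹¹³ J/m³.
9.07 × 10⁻¹⁵ / 4.68 × 10¹¹³ = 1.94 × 10⁻¹²⁸

1.94 × 10⁻¹²⁸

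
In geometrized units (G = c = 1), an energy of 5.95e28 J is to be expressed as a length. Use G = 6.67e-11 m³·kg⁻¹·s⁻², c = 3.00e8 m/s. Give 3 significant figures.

Energy → length via G/c⁴.
5.95e28 J × (G/c⁴) = 4.90e-16 m

4.90e-16 m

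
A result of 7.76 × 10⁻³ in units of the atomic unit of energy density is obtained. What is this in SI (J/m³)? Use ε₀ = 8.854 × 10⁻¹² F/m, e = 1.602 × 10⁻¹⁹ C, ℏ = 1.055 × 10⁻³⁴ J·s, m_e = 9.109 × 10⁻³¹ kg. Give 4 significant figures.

One atomic unit of energy density: u_au = E_h/a₀³ = m_e⁴e¹⁰/((4πε₀)⁵ℏ⁸) = 2.929 × 10¹³ J/m³.
7.76 × 10⁻³ × 2.929 × 10¹³ J/m³ = 2.273 × 10¹¹ J/m³

2.273 × 10¹¹ J/m³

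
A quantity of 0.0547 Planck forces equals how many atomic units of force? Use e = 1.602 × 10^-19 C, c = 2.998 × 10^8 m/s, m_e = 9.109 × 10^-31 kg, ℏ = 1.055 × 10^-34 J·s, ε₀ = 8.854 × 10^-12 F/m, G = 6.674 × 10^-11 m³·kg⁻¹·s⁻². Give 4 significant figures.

Planck force: F_P = c⁴/G = 1.210 × 10^44 N
atomic unit of force: F_au = E_h/a₀ = m_e²e⁶/((4πε₀)³ℏ⁴) = 8.220 × 10^-8 N
0.0547 × 1.210 × 10^44 / 8.220 × 10^-8 = 8.055 × 10^49

8.055 × 10^49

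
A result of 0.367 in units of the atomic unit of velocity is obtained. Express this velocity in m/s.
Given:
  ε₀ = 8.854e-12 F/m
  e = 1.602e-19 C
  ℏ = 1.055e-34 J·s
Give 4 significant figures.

8.024e5 m/s

One atomic unit of velocity: v_au = e²/(4πε₀ℏ) = 2.186e6 m/s.
0.367 × 2.186e6 m/s = 8.024e5 m/s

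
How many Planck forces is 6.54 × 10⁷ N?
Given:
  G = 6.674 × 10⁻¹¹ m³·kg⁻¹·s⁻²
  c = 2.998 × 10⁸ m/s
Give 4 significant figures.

Planck force: F_P = c⁴/G = 1.210 × 10⁴⁴ N.
6.54 × 10⁷ / 1.210 × 10⁴⁴ = 5.403 × 10⁻³⁷

5.403 × 10⁻³⁷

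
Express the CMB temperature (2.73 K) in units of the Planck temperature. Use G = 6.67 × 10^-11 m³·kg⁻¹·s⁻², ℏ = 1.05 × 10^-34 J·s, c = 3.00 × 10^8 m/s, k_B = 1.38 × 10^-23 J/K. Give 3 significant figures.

1.93 × 10^-32

Planck temperature: T_P = √(ℏc⁵/G) / k_B = 1.42 × 10^32 K.
2.73 / 1.42 × 10^32 = 1.93 × 10^-32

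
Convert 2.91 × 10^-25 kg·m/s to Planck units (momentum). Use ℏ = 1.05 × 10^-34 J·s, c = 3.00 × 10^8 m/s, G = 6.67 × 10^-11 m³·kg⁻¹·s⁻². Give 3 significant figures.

Planck momentum: p_P = √(ℏc³/G) = 6.52 kg·m/s.
2.91 × 10^-25 / 6.52 = 4.46 × 10^-26

4.46 × 10^-26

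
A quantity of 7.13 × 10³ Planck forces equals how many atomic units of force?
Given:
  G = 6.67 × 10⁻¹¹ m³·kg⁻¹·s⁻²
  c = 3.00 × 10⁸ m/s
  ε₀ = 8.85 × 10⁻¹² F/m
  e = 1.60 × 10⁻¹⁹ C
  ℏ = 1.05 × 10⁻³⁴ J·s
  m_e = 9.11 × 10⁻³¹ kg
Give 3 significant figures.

1.04 × 10⁵⁵

Planck force: F_P = c⁴/G = 1.21 × 10⁴⁴ N
atomic unit of force: F_au = E_h/a₀ = m_e²e⁶/((4πε₀)³ℏ⁴) = 8.33 × 10⁻⁸ N
7.13 × 10³ × 1.21 × 10⁴⁴ / 8.33 × 10⁻⁸ = 1.04 × 10⁵⁵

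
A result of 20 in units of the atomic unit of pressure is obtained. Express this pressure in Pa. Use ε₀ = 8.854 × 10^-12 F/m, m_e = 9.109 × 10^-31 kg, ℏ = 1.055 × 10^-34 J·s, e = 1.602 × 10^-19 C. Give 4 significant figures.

5.858 × 10^14 Pa

One atomic unit of pressure: P_au = E_h/a₀³ = m_e⁴e¹⁰/((4πε₀)⁵ℏ⁸) = 2.929 × 10^13 Pa.
20 × 2.929 × 10^13 Pa = 5.858 × 10^14 Pa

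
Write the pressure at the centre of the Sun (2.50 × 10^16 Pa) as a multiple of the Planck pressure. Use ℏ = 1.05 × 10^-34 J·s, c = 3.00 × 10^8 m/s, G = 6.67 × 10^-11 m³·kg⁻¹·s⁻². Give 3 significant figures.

Planck pressure: p_P = c⁷/(ℏG²) = 4.68 × 10^113 Pa.
2.50 × 10^16 / 4.68 × 10^113 = 5.34 × 10^-98

5.34 × 10^-98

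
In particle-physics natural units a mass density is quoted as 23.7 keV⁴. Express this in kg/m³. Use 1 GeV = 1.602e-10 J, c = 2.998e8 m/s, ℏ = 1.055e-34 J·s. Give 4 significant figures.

Mass density is [E]/(c²[L]³) = [E]⁴/(ℏ³c⁵).
1 GeV⁴ → 1/(ℏ³c⁵) × (1 GeV in J)⁴ = 2.316e20 kg/m³.
Convert the energy scale: 23.7 keV⁴ = 2.37e-23 GeV⁴.
Result: 2.37e-23 × 2.316e20 = 5.489e-3 kg/m³.

5.489e-3 kg/m³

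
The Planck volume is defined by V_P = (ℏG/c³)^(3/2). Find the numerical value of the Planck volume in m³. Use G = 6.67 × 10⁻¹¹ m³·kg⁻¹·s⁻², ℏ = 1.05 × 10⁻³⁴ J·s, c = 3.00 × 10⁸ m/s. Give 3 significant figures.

4.18 × 10⁻¹⁰⁵ m³

V_P = (ℏG/c³)^(3/2)
  = √(1.75 × 10⁻²⁰⁹)
  = 4.18 × 10⁻¹⁰⁵ m³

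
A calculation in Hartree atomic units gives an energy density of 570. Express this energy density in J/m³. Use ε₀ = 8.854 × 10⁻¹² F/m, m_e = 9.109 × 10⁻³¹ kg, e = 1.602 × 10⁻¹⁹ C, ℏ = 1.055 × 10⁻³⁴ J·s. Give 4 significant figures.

1.670 × 10¹⁶ J/m³

One atomic unit of energy density: u_au = E_h/a₀³ = m_e⁴e¹⁰/((4πε₀)⁵ℏ⁸) = 2.929 × 10¹³ J/m³.
570 × 2.929 × 10¹³ J/m³ = 1.670 × 10¹⁶ J/m³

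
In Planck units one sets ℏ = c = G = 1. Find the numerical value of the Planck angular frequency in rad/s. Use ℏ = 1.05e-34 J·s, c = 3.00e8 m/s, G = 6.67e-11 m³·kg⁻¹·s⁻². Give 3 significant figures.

ω_P = √(c⁵/(ℏG))
  = √(3.47e86)
  = 1.86e43 rad/s

1.86e43 rad/s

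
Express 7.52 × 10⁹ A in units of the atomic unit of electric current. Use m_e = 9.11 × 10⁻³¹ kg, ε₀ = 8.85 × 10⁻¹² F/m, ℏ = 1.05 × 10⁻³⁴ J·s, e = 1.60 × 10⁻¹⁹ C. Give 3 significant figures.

1.13 × 10¹²

atomic unit of electric current: I_au = e E_h/ℏ = m_e e⁵/((4πε₀)²ℏ³) = 6.67 × 10⁻³ A.
7.52 × 10⁹ / 6.67 × 10⁻³ = 1.13 × 10¹²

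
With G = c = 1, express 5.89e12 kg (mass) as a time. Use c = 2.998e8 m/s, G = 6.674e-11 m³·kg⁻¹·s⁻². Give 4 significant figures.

1.459e-23 s

Mass → time via G/c³.
5.89e12 kg × (G/c³) = 1.459e-23 s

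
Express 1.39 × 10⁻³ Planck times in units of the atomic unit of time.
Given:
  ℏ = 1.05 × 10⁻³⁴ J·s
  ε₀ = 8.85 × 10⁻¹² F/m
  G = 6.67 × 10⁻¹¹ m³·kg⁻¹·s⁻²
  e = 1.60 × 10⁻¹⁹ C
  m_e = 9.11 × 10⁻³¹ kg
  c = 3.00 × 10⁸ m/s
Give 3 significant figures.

Planck time: t_P = √(ℏG/c⁵) = 5.37 × 10⁻⁴⁴ s
atomic unit of time: τ_au = (4πε₀)²ℏ³/(m_e e⁴) = 2.40 × 10⁻¹⁷ s
1.39 × 10⁻³ × 5.37 × 10⁻⁴⁴ / 2.40 × 10⁻¹⁷ = 3.11 × 10⁻³⁰

3.11 × 10⁻³⁰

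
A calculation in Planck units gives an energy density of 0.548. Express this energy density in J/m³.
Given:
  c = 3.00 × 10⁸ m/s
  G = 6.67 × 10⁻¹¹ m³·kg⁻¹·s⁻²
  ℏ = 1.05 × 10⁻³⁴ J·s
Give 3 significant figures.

2.57 × 10¹¹³ J/m³

One Planck energy density: u_P = c⁷/(ℏG²) = 4.68 × 10¹¹³ J/m³.
0.548 × 4.68 × 10¹¹³ J/m³ = 2.57 × 10¹¹³ J/m³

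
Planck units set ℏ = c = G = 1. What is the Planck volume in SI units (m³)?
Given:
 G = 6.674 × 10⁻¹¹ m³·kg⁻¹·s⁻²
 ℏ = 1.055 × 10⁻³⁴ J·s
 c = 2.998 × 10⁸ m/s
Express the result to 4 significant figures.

The unique combination of the constants set to 1 with dimensions of volume is V_P = (ℏG/c³)^(3/2).
  = √(1.784 × 10⁻²⁰⁹)
  = 4.224 × 10⁻¹⁰⁵ m³

4.224 × 10⁻¹⁰⁵ m³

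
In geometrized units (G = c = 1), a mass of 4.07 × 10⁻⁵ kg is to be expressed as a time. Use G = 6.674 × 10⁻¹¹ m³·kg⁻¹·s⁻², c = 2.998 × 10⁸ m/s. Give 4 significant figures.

1.008 × 10⁻⁴⁰ s

Mass → time via G/c³.
4.07 × 10⁻⁵ kg × (G/c³) = 1.008 × 10⁻⁴⁰ s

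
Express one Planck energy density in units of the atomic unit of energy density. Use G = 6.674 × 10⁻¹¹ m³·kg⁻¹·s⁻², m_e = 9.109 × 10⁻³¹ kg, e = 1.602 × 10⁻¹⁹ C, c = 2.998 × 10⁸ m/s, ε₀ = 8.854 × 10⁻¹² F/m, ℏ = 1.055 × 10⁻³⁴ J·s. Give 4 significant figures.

Planck energy density: u_P = c⁷/(ℏG²) = 4.632 × 10¹¹³ J/m³
atomic unit of energy density: u_au = E_h/a₀³ = m_e⁴e¹⁰/((4πε₀)⁵ℏ⁸) = 2.929 × 10¹³ J/m³
ratio = 4.632 × 10¹¹³ / 2.929 × 10¹³ = 1.581 × 10¹⁰⁰

1.581 × 10¹⁰⁰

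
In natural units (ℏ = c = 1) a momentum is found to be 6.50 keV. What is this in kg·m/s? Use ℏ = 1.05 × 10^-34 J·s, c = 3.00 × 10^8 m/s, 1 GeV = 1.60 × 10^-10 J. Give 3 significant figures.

Momentum is [E]/c; divide by c.
1 GeV → 1/c × (1 GeV in J) = 5.33 × 10^-19 kg·m/s.
Convert the energy scale: 6.50 keV = 6.50 × 10^-6 GeV.
Result: 6.50 × 10^-6 × 5.33 × 10^-19 = 3.47 × 10^-24 kg·m/s.

3.47 × 10^-24 kg·m/s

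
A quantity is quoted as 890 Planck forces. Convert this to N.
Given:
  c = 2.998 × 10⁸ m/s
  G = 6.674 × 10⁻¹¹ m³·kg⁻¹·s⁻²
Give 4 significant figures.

One Planck force: F_P = c⁴/G = 1.210 × 10⁴⁴ N.
890 × 1.210 × 10⁴⁴ N = 1.077 × 10⁴⁷ N

1.077 × 10⁴⁷ N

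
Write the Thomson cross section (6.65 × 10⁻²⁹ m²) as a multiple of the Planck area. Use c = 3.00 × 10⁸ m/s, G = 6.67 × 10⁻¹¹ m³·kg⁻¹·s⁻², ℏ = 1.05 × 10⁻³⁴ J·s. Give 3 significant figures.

2.56 × 10⁴¹

Planck area: A_P = ℏG/c³ = 2.59 × 10⁻⁷⁰ m².
6.65 × 10⁻²⁹ / 2.59 × 10⁻⁷⁰ = 2.56 × 10⁴¹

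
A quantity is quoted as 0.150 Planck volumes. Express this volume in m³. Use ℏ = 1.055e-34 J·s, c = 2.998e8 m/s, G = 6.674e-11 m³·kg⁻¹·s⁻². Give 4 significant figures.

6.336e-106 m³

One Planck volume: V_P = (ℏG/c³)^(3/2) = 4.224e-105 m³.
0.150 × 4.224e-105 m³ = 6.336e-106 m³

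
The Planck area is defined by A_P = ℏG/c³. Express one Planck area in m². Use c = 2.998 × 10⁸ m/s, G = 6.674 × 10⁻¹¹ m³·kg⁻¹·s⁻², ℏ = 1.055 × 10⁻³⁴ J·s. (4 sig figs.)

A_P = ℏG/c³
  = 7.041 × 10⁻⁴⁵ / 2.695 × 10²⁵
  = 2.613 × 10⁻⁷⁰ m²

2.613 × 10⁻⁷⁰ m²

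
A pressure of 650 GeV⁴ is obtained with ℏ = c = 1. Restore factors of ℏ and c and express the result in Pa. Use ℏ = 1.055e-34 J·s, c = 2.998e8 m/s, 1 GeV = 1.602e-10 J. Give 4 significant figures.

Pressure is [E]/[L]³ = [E]⁴/(ℏc)³.
1 GeV⁴ → 1/(ℏc)³ × (1 GeV in J)⁴ = 2.082e37 Pa.
Result: 650 × 2.082e37 = 1.353e40 Pa.

1.353e40 Pa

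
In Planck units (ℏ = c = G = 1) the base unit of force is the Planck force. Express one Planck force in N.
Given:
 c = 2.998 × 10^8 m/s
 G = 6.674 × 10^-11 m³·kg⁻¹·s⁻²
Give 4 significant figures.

1.210 × 10^44 N

F_P = c⁴/G
  = 8.078 × 10^33 / 6.674 × 10^-11
  = 1.210 × 10^44 N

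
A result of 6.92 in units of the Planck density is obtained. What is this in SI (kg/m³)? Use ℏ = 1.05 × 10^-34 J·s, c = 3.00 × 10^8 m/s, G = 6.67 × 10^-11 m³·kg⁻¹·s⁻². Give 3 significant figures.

One Planck density: ρ_P = c⁵/(ℏG²) = 5.20 × 10^96 kg/m³.
6.92 × 5.20 × 10^96 kg/m³ = 3.60 × 10^97 kg/m³

3.60 × 10^97 kg/m³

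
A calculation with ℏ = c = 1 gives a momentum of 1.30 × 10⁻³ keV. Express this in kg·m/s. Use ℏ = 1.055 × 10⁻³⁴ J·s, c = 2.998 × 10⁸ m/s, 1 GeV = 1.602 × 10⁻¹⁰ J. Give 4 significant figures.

Momentum is [E]/c; divide by c.
1 GeV → 1/c × (1 GeV in J) = 5.344 × 10⁻¹⁹ kg·m/s.
Convert the energy scale: 1.30 × 10⁻³ keV = 1.30 × 10⁻⁹ GeV.
Result: 1.30 × 10⁻⁹ × 5.344 × 10⁻¹⁹ = 6.947 × 10⁻²⁸ kg·m/s.

6.947 × 10⁻²⁸ kg·m/s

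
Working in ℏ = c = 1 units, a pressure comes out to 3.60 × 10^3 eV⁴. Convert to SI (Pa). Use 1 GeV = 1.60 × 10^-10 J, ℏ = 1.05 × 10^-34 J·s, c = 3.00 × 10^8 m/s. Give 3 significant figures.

7.55 × 10^4 Pa

Pressure is [E]/[L]³ = [E]⁴/(ℏc)³.
1 GeV⁴ → 1/(ℏc)³ × (1 GeV in J)⁴ = 2.10 × 10^37 Pa.
Convert the energy scale: 3.60 × 10^3 eV⁴ = 3.60 × 10^-33 GeV⁴.
Result: 3.60 × 10^-33 × 2.10 × 10^37 = 7.55 × 10^4 Pa.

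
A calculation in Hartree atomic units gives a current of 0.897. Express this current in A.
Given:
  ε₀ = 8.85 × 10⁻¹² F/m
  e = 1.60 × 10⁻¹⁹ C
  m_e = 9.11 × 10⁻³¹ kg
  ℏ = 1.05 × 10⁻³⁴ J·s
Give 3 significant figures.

One atomic unit of electric current: I_au = e E_h/ℏ = m_e e⁵/((4πε₀)²ℏ³) = 6.67 × 10⁻³ A.
0.897 × 6.67 × 10⁻³ A = 5.98 × 10⁻³ A

5.98 × 10⁻³ A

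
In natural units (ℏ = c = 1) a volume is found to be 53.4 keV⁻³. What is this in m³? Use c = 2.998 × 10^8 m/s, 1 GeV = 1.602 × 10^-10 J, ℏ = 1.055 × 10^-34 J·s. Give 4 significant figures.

4.110 × 10^-28 m³

Volume is [L]³ = [E]⁻³·(ℏc)³.
1 GeV⁻³ → (ℏc)³ × (1 GeV in J)⁻³ = 7.696 × 10^-48 m³.
Convert the energy scale: 53.4 keV⁻³ = 5.34 × 10^19 GeV⁻³.
Result: 5.34 × 10^19 × 7.696 × 10^-48 = 4.110 × 10^-28 m³.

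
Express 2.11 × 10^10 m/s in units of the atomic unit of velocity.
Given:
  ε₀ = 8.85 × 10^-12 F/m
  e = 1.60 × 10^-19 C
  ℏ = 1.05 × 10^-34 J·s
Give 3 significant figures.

atomic unit of velocity: v_au = e²/(4πε₀ℏ) = 2.19 × 10^6 m/s.
2.11 × 10^10 / 2.19 × 10^6 = 9.62 × 10^3

9.62 × 10^3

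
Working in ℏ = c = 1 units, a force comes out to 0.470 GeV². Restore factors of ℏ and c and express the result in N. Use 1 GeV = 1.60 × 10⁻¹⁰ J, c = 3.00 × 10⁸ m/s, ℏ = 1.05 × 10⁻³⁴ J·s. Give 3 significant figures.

Force is [E]/[L] = [E]²/(ℏc); restore (ℏc)⁻¹.
1 GeV² → 1/(ℏc) × (1 GeV in J)² = 8.13 × 10⁵ N.
Result: 0.470 × 8.13 × 10⁵ = 3.82 × 10⁵ N.

3.82 × 10⁵ N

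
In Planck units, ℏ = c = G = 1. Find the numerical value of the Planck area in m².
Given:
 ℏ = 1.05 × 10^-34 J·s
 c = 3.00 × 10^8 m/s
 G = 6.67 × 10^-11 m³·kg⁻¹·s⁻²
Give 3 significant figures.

2.59 × 10^-70 m²

The unique combination of the constants set to 1 with dimensions of area is A_P = ℏG/c³.
  = 7.00 × 10^-45 / 2.70 × 10^25
  = 2.59 × 10^-70 m²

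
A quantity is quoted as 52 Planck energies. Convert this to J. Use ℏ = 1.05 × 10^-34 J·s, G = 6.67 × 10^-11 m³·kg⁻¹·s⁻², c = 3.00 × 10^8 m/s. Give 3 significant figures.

One Planck energy: E_P = √(ℏc⁵/G) = 1.96 × 10^9 J.
52 × 1.96 × 10^9 J = 1.02 × 10^11 J

1.02 × 10^11 J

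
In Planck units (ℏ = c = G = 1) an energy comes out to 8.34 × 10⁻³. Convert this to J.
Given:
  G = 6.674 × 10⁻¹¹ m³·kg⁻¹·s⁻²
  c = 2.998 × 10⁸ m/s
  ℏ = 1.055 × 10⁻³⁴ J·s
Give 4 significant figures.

1.632 × 10⁷ J

One Planck energy: E_P = √(ℏc⁵/G) = 1.957 × 10⁹ J.
8.34 × 10⁻³ × 1.957 × 10⁹ J = 1.632 × 10⁷ J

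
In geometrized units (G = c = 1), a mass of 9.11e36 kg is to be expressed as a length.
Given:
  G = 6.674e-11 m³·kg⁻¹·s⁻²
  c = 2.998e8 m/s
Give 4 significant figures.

6.765e9 m

In G = c = 1 units mass has dimensions of length; the conversion factor is G/c².
9.11e36 kg × (G/c²) = 6.765e9 m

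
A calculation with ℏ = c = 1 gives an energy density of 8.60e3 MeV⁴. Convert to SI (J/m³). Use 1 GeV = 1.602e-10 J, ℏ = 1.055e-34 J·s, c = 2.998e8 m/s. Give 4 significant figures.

[E]/[L]³ = [E]⁴/(ℏc)³; restore (ℏc)⁻³.
1 GeV⁴ → 1/(ℏc)³ × (1 GeV in J)⁴ = 2.082e37 J/m³.
Convert the energy scale: 8.60e3 MeV⁴ = 8.60e-9 GeV⁴.
Result: 8.60e-9 × 2.082e37 = 1.790e29 J/m³.

1.790e29 J/m³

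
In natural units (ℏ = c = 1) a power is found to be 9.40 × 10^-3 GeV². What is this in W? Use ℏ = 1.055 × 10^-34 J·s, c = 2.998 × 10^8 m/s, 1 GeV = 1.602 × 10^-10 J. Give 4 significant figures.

2.287 × 10^12 W

Power is [E]/[T] = [E]²/ℏ.
1 GeV² → 1/ℏ × (1 GeV in J)² = 2.433 × 10^14 W.
Result: 9.40 × 10^-3 × 2.433 × 10^14 = 2.287 × 10^12 W.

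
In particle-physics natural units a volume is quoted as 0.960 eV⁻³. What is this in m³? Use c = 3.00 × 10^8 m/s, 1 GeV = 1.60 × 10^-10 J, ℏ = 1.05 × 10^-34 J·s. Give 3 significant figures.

7.33 × 10^-21 m³

Volume is [L]³ = [E]⁻³·(ℏc)³.
1 GeV⁻³ → (ℏc)³ × (1 GeV in J)⁻³ = 7.63 × 10^-48 m³.
Convert the energy scale: 0.960 eV⁻³ = 9.60 × 10^26 GeV⁻³.
Result: 9.60 × 10^26 × 7.63 × 10^-48 = 7.33 × 10^-21 m³.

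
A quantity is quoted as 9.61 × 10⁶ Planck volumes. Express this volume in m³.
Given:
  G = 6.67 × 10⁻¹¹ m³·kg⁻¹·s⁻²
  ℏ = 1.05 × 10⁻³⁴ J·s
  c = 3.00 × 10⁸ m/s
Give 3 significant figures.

One Planck volume: V_P = (ℏG/c³)^(3/2) = 4.18 × 10⁻¹⁰⁵ m³.
9.61 × 10⁶ × 4.18 × 10⁻¹⁰⁵ m³ = 4.01 × 10⁻⁹⁸ m³

4.01 × 10⁻⁹⁸ m³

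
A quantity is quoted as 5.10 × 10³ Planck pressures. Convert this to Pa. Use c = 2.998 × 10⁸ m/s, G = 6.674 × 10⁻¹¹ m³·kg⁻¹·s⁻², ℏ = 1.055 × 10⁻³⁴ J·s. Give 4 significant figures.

One Planck pressure: p_P = c⁷/(ℏG²) = 4.632 × 10¹¹³ Pa.
5.10 × 10³ × 4.632 × 10¹¹³ Pa = 2.362 × 10¹¹⁷ Pa

2.362 × 10¹¹⁷ Pa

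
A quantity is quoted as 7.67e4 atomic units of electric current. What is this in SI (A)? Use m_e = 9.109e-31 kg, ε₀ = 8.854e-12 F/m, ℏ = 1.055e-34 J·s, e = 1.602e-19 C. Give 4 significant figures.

One atomic unit of electric current: I_au = e E_h/ℏ = m_e e⁵/((4πε₀)²ℏ³) = 6.612e-3 A.
7.67e4 × 6.612e-3 A = 507.1 A

507.1 A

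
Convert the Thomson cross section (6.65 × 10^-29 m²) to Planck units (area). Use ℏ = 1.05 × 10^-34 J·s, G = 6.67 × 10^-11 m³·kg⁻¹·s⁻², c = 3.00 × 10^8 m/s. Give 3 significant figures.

2.56 × 10^41

Planck area: A_P = ℏG/c³ = 2.59 × 10^-70 m².
6.65 × 10^-29 / 2.59 × 10^-70 = 2.56 × 10^41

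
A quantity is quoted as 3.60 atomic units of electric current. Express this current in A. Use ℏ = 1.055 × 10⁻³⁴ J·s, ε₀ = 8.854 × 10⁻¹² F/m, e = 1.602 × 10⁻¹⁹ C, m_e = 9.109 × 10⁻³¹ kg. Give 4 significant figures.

One atomic unit of electric current: I_au = e E_h/ℏ = m_e e⁵/((4πε₀)²ℏ³) = 6.612 × 10⁻³ A.
3.60 × 6.612 × 10⁻³ A = 0.02380 A

0.02380 A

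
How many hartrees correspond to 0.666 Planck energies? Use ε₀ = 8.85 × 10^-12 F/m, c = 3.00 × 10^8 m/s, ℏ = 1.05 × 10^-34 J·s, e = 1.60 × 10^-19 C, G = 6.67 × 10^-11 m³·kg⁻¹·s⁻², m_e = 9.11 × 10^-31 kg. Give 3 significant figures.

Planck energy: E_P = √(ℏc⁵/G) = 1.96 × 10^9 J
hartree: E_h = m_e e⁴/(4πε₀ℏ)² = 4.38 × 10^-18 J
0.666 × 1.96 × 10^9 / 4.38 × 10^-18 = 2.98 × 10^26

2.98 × 10^26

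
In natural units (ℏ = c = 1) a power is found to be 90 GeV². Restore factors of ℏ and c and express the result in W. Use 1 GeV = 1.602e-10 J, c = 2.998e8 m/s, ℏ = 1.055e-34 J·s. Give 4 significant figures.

Power is [E]/[T] = [E]²/ℏ.
1 GeV² → 1/ℏ × (1 GeV in J)² = 2.433e14 W.
Result: 90 × 2.433e14 = 2.189e16 W.

2.189e16 W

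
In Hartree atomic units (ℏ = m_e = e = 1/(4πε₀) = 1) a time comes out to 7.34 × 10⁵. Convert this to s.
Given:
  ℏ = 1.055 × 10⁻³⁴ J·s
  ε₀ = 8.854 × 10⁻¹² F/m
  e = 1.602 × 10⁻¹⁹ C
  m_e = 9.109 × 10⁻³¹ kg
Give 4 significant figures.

One atomic unit of time: τ_au = (4πε₀)²ℏ³/(m_e e⁴) = 2.423 × 10⁻¹⁷ s.
7.34 × 10⁵ × 2.423 × 10⁻¹⁷ s = 1.778 × 10⁻¹¹ s

1.778 × 10⁻¹¹ s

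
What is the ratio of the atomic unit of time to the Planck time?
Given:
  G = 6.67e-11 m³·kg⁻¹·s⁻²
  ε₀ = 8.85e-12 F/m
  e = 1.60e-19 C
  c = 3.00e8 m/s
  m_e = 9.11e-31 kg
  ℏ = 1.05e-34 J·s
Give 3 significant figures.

atomic unit of time: τ_au = (4πε₀)²ℏ³/(m_e e⁴) = 2.40e-17 s
Planck time: t_P = √(ℏG/c⁵) = 5.37e-44 s
ratio = 2.40e-17 / 5.37e-44 = 4.47e26

4.47e26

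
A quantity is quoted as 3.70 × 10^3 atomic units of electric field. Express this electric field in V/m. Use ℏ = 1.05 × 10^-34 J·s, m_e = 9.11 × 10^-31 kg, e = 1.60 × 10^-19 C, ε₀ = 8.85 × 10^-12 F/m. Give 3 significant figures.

One atomic unit of electric field: E_au = E_h/(e a₀) = m_e²e⁵/((4πε₀)³ℏ⁴) = 5.20 × 10^11 V/m.
3.70 × 10^3 × 5.20 × 10^11 V/m = 1.93 × 10^15 V/m

1.93 × 10^15 V/m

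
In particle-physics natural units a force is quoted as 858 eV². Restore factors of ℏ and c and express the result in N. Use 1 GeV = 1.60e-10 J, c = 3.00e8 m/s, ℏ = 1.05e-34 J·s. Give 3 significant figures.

6.97e-10 N

Force is [E]/[L] = [E]²/(ℏc); restore (ℏc)⁻¹.
1 GeV² → 1/(ℏc) × (1 GeV in J)² = 8.13e5 N.
Convert the energy scale: 858 eV² = 8.58e-16 GeV².
Result: 8.58e-16 × 8.13e5 = 6.97e-10 N.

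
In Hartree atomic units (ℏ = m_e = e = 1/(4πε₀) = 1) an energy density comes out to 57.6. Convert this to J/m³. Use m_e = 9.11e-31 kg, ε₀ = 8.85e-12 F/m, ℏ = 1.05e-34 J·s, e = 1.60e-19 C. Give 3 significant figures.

One atomic unit of energy density: u_au = E_h/a₀³ = m_e⁴e¹⁰/((4πε₀)⁵ℏ⁸) = 3.01e13 J/m³.
57.6 × 3.01e13 J/m³ = 1.74e15 J/m³

1.74e15 J/m³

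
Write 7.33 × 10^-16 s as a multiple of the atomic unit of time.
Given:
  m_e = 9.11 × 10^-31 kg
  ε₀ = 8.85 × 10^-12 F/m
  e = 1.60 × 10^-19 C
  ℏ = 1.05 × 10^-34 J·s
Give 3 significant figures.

atomic unit of time: τ_au = (4πε₀)²ℏ³/(m_e e⁴) = 2.40 × 10^-17 s.
7.33 × 10^-16 / 2.40 × 10^-17 = 30.6

30.6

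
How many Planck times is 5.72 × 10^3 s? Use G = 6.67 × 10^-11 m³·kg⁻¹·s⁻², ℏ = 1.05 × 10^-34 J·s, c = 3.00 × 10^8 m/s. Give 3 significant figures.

Planck time: t_P = √(ℏG/c⁵) = 5.37 × 10^-44 s.
5.72 × 10^3 / 5.37 × 10^-44 = 1.07 × 10^47

1.07 × 10^47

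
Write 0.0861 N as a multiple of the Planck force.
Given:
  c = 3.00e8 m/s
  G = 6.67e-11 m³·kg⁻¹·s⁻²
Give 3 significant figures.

Planck force: F_P = c⁴/G = 1.21e44 N.
0.0861 / 1.21e44 = 7.09e-46

7.09e-46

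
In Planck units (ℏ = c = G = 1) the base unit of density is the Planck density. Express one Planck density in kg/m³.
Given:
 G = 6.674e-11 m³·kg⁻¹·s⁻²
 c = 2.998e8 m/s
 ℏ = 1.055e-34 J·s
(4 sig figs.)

ρ_P = c⁵/(ℏG²)
  = 2.422e42 / 4.699e-55
  = 5.154e96 kg/m³

5.154e96 kg/m³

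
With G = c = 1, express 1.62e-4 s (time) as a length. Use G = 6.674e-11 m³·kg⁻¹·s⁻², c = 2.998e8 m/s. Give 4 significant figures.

Time → length via c.
1.62e-4 s × (c) = 4.857e4 m

4.857e4 m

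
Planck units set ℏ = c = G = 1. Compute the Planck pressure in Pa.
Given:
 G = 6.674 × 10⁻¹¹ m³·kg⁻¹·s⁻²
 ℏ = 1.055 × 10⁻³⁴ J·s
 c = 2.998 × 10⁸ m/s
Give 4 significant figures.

4.632 × 10¹¹³ Pa

Dimensional analysis gives p_P = c⁷/(ℏG²).
  = 2.177 × 10⁵⁹ / 4.699 × 10⁻⁵⁵
  = 4.632 × 10¹¹³ Pa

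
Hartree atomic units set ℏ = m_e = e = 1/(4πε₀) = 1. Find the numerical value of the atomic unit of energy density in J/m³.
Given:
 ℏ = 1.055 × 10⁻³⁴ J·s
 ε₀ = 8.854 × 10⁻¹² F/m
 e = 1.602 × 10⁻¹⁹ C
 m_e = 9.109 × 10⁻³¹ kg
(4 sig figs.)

2.929 × 10¹³ J/m³

The unique combination of the constants set to 1 with dimensions of energy density is u_au = E_h/a₀³ = m_e⁴e¹⁰/((4πε₀)⁵ℏ⁸).
E_h = 4.354 × 10⁻¹⁸ J
a₀ = 5.297 × 10⁻¹¹ m
E_h/a₀³ = 2.929 × 10¹³ J/m³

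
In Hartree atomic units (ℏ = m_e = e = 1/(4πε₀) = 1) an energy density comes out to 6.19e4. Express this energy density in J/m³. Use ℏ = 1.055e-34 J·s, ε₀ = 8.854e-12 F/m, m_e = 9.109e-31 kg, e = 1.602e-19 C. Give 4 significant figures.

One atomic unit of energy density: u_au = E_h/a₀³ = m_e⁴e¹⁰/((4πε₀)⁵ℏ⁸) = 2.929e13 J/m³.
6.19e4 × 2.929e13 J/m³ = 1.813e18 J/m³

1.813e18 J/m³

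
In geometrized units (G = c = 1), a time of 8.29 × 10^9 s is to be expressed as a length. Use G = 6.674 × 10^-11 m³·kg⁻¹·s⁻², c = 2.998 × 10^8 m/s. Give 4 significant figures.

Time → length via c.
8.29 × 10^9 s × (c) = 2.485 × 10^18 m

2.485 × 10^18 m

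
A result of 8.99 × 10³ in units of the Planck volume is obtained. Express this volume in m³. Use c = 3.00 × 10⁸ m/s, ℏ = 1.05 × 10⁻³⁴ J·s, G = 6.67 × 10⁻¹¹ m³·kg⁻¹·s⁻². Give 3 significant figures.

3.76 × 10⁻¹⁰¹ m³

One Planck volume: V_P = (ℏG/c³)^(3/2) = 4.18 × 10⁻¹⁰⁵ m³.
8.99 × 10³ × 4.18 × 10⁻¹⁰⁵ m³ = 3.76 × 10⁻¹⁰¹ m³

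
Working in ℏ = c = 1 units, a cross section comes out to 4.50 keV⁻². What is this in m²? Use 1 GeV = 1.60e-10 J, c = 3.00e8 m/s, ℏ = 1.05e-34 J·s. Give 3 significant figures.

Area is [L]² = [E]⁻²·(ℏc)²; restore (ℏc)².
1 GeV⁻² → (ℏc)² × (1 GeV in J)⁻² = 3.88e-32 m².
Convert the energy scale: 4.50 keV⁻² = 4.50e12 GeV⁻².
Result: 4.50e12 × 3.88e-32 = 1.74e-19 m².

1.74e-19 m²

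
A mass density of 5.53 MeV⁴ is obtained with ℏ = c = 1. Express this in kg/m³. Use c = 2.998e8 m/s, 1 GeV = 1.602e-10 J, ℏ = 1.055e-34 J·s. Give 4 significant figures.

1.281e9 kg/m³

Mass density is [E]/(c²[L]³) = [E]⁴/(ℏ³c⁵).
1 GeV⁴ → 1/(ℏ³c⁵) × (1 GeV in J)⁴ = 2.316e20 kg/m³.
Convert the energy scale: 5.53 MeV⁴ = 5.53e-12 GeV⁴.
Result: 5.53e-12 × 2.316e20 = 1.281e9 kg/m³.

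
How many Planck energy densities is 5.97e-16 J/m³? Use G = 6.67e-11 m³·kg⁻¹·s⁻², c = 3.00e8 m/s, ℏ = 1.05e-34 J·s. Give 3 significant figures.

Planck energy density: u_P = c⁷/(ℏG²) = 4.68e113 J/m³.
5.97e-16 / 4.68e113 = 1.28e-129

1.28e-129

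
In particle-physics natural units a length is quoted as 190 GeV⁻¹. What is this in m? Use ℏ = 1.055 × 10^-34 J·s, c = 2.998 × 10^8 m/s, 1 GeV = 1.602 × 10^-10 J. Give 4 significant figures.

A length is [E]⁻¹ in ℏ=c=1; restore one factor of ℏc.
1 GeV⁻¹ → ℏc × (1 GeV in J)⁻¹ = 1.974 × 10^-16 m.
Result: 190 × 1.974 × 10^-16 = 3.751 × 10^-14 m.

3.751 × 10^-14 m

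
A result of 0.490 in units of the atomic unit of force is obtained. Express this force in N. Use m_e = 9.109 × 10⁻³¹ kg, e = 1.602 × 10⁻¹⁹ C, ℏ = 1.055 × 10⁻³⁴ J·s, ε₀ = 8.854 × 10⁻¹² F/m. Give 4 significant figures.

One atomic unit of force: F_au = E_h/a₀ = m_e²e⁶/((4πε₀)³ℏ⁴) = 8.220 × 10⁻⁸ N.
0.490 × 8.220 × 10⁻⁸ N = 4.028 × 10⁻⁸ N

4.028 × 10⁻⁸ N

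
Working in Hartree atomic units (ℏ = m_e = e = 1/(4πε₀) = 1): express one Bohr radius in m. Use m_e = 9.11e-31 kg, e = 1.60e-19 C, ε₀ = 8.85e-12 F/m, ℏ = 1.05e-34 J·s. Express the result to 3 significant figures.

The unique combination of the constants set to 1 with dimensions of length is a₀ = 4πε₀ℏ²/(m_e e²).
  = 1.23e-78 / 2.33e-68
  = 5.26e-11 m

5.26e-11 m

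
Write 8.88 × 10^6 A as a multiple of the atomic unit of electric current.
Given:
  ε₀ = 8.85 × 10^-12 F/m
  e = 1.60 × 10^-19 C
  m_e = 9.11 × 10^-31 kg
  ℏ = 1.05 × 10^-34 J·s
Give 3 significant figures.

atomic unit of electric current: I_au = e E_h/ℏ = m_e e⁵/((4πε₀)²ℏ³) = 6.67 × 10^-3 A.
8.88 × 10^6 / 6.67 × 10^-3 = 1.33 × 10^9

1.33 × 10^9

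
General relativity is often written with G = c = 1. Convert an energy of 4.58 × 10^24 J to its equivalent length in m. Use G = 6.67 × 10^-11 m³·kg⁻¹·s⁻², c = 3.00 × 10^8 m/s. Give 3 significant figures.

Energy → length via G/c⁴.
4.58 × 10^24 J × (G/c⁴) = 3.77 × 10^-20 m

3.77 × 10^-20 m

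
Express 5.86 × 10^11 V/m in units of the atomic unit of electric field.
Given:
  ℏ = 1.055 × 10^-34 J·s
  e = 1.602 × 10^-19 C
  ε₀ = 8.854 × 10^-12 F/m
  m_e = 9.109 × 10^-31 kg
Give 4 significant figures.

atomic unit of electric field: E_au = E_h/(e a₀) = m_e²e⁵/((4πε₀)³ℏ⁴) = 5.131 × 10^11 V/m.
5.86 × 10^11 / 5.131 × 10^11 = 1.142

1.142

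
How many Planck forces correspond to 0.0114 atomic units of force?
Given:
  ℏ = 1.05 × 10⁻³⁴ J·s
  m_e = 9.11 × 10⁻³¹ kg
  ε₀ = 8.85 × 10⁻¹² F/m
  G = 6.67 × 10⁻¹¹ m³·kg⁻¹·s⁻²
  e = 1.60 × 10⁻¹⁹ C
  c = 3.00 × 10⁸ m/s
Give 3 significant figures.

7.82 × 10⁻⁵⁴

atomic unit of force: F_au = E_h/a₀ = m_e²e⁶/((4πε₀)³ℏ⁴) = 8.33 × 10⁻⁸ N
Planck force: F_P = c⁴/G = 1.21 × 10⁴⁴ N
0.0114 × 8.33 × 10⁻⁸ / 1.21 × 10⁴⁴ = 7.82 × 10⁻⁵⁴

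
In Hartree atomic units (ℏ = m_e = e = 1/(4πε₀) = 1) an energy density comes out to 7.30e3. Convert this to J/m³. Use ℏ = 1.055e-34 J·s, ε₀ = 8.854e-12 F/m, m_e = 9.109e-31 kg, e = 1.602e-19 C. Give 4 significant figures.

One atomic unit of energy density: u_au = E_h/a₀³ = m_e⁴e¹⁰/((4πε₀)⁵ℏ⁸) = 2.929e13 J/m³.
7.30e3 × 2.929e13 J/m³ = 2.138e17 J/m³

2.138e17 J/m³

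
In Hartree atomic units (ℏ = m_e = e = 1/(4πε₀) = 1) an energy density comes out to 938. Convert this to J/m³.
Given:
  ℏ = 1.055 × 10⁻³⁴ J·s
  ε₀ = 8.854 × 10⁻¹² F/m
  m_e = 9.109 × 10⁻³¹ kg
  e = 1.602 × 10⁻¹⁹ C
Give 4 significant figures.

2.748 × 10¹⁶ J/m³

One atomic unit of energy density: u_au = E_h/a₀³ = m_e⁴e¹⁰/((4πε₀)⁵ℏ⁸) = 2.929 × 10¹³ J/m³.
938 × 2.929 × 10¹³ J/m³ = 2.748 × 10¹⁶ J/m³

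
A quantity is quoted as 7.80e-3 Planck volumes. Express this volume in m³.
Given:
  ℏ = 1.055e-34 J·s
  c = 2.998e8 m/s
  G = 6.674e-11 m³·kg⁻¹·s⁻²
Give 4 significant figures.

3.295e-107 m³

One Planck volume: V_P = (ℏG/c³)^(3/2) = 4.224e-105 m³.
7.80e-3 × 4.224e-105 m³ = 3.295e-107 m³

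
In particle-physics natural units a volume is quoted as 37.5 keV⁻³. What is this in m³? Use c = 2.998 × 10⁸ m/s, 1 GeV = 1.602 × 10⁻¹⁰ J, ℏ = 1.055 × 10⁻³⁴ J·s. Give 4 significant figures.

2.886 × 10⁻²⁸ m³

Volume is [L]³ = [E]⁻³·(ℏc)³.
1 GeV⁻³ → (ℏc)³ × (1 GeV in J)⁻³ = 7.696 × 10⁻⁴⁸ m³.
Convert the energy scale: 37.5 keV⁻³ = 3.75 × 10¹⁹ GeV⁻³.
Result: 3.75 × 10¹⁹ × 7.696 × 10⁻⁴⁸ = 2.886 × 10⁻²⁸ m³.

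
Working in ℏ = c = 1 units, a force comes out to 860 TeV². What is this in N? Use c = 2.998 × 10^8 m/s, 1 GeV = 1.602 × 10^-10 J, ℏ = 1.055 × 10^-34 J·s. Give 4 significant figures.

Force is [E]/[L] = [E]²/(ℏc); restore (ℏc)⁻¹.
1 GeV² → 1/(ℏc) × (1 GeV in J)² = 8.114 × 10^5 N.
Convert the energy scale: 860 TeV² = 8.60 × 10^8 GeV².
Result: 8.60 × 10^8 × 8.114 × 10^5 = 6.978 × 10^14 N.

6.978 × 10^14 N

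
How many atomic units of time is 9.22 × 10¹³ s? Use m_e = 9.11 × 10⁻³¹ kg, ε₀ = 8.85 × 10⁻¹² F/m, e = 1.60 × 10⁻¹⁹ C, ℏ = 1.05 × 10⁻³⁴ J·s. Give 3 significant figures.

3.84 × 10³⁰

atomic unit of time: τ_au = (4πε₀)²ℏ³/(m_e e⁴) = 2.40 × 10⁻¹⁷ s.
9.22 × 10¹³ / 2.40 × 10⁻¹⁷ = 3.84 × 10³⁰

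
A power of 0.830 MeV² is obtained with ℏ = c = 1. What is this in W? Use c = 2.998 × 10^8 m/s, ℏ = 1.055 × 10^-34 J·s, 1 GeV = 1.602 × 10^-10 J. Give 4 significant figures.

2.019 × 10^8 W

Power is [E]/[T] = [E]²/ℏ.
1 GeV² → 1/ℏ × (1 GeV in J)² = 2.433 × 10^14 W.
Convert the energy scale: 0.830 MeV² = 8.30 × 10^-7 GeV².
Result: 8.30 × 10^-7 × 2.433 × 10^14 = 2.019 × 10^8 W.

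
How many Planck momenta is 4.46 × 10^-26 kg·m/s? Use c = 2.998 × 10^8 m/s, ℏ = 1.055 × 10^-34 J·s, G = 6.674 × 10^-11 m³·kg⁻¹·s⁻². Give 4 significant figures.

Planck momentum: p_P = √(ℏc³/G) = 6.527 kg·m/s.
4.46 × 10^-26 / 6.527 = 6.834 × 10^-27

6.834 × 10^-27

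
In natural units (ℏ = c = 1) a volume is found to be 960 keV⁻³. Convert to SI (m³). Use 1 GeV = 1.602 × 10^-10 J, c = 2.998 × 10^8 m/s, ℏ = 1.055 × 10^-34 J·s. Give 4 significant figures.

Volume is [L]³ = [E]⁻³·(ℏc)³.
1 GeV⁻³ → (ℏc)³ × (1 GeV in J)⁻³ = 7.696 × 10^-48 m³.
Convert the energy scale: 960 keV⁻³ = 9.60 × 10^20 GeV⁻³.
Result: 9.60 × 10^20 × 7.696 × 10^-48 = 7.388 × 10^-27 m³.

7.388 × 10^-27 m³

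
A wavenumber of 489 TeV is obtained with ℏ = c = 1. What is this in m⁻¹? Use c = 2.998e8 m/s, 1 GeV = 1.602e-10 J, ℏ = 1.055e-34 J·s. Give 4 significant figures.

2.477e21 m⁻¹

Inverse length is [E]/(ℏc).
1 GeV → 1/(ℏc) × (1 GeV in J) = 5.065e15 m⁻¹.
Convert the energy scale: 489 TeV = 4.89e5 GeV.
Result: 4.89e5 × 5.065e15 = 2.477e21 m⁻¹.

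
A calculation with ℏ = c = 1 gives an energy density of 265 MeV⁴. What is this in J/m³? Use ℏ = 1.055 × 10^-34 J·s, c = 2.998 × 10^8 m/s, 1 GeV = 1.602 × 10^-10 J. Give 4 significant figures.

[E]/[L]³ = [E]⁴/(ℏc)³; restore (ℏc)⁻³.
1 GeV⁴ → 1/(ℏc)³ × (1 GeV in J)⁴ = 2.082 × 10^37 J/m³.
Convert the energy scale: 265 MeV⁴ = 2.65 × 10^-10 GeV⁴.
Result: 2.65 × 10^-10 × 2.082 × 10^37 = 5.516 × 10^27 J/m³.

5.516 × 10^27 J/m³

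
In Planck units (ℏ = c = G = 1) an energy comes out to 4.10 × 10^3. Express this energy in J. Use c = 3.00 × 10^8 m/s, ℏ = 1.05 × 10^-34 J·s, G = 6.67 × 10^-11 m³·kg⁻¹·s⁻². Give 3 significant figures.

8.02 × 10^12 J

One Planck energy: E_P = √(ℏc⁵/G) = 1.96 × 10^9 J.
4.10 × 10^3 × 1.96 × 10^9 J = 8.02 × 10^12 J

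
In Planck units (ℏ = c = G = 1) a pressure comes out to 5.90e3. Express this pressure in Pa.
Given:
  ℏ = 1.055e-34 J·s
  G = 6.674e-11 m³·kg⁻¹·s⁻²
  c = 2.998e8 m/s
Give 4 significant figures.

2.733e117 Pa

One Planck pressure: p_P = c⁷/(ℏG²) = 4.632e113 Pa.
5.90e3 × 4.632e113 Pa = 2.733e117 Pa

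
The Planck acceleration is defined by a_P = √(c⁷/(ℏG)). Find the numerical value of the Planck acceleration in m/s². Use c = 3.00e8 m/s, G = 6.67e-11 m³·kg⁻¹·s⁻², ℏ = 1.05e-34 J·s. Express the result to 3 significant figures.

a_P = √(c⁷/(ℏG))
  = √(3.12e103)
  = 5.59e51 m/s²

5.59e51 m/s²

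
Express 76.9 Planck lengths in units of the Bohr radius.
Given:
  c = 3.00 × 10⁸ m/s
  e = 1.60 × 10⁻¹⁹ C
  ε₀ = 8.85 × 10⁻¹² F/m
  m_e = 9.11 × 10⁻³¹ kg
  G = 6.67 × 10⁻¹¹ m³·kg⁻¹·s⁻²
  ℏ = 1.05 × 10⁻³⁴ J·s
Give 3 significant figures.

Planck length: ℓ_P = √(ℏG/c³) = 1.61 × 10⁻³⁵ m
Bohr radius: a₀ = 4πε₀ℏ²/(m_e e²) = 5.26 × 10⁻¹¹ m
76.9 × 1.61 × 10⁻³⁵ / 5.26 × 10⁻¹¹ = 2.36 × 10⁻²³

2.36 × 10⁻²³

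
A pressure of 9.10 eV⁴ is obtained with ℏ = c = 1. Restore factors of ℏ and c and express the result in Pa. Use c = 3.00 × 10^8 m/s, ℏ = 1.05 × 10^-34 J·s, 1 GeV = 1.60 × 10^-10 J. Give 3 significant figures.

Pressure is [E]/[L]³ = [E]⁴/(ℏc)³.
1 GeV⁴ → 1/(ℏc)³ × (1 GeV in J)⁴ = 2.10 × 10^37 Pa.
Convert the energy scale: 9.10 eV⁴ = 9.10 × 10^-36 GeV⁴.
Result: 9.10 × 10^-36 × 2.10 × 10^37 = 191 Pa.

191 Pa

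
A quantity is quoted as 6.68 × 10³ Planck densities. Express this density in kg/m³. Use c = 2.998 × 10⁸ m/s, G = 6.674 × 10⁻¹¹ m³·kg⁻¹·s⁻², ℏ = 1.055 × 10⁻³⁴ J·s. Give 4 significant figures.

3.443 × 10¹⁰⁰ kg/m³

One Planck density: ρ_P = c⁵/(ℏG²) = 5.154 × 10⁹⁶ kg/m³.
6.68 × 10³ × 5.154 × 10⁹⁶ kg/m³ = 3.443 × 10¹⁰⁰ kg/m³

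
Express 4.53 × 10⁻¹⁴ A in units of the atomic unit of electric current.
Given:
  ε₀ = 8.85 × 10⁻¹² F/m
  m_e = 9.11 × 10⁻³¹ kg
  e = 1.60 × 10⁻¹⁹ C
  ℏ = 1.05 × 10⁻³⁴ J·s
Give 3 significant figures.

6.79 × 10⁻¹²

atomic unit of electric current: I_au = e E_h/ℏ = m_e e⁵/((4πε₀)²ℏ³) = 6.67 × 10⁻³ A.
4.53 × 10⁻¹⁴ / 6.67 × 10⁻³ = 6.79 × 10⁻¹²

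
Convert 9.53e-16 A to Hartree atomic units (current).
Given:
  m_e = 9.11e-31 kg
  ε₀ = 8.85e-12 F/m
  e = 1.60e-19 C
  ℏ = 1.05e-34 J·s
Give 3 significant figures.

1.43e-13

atomic unit of electric current: I_au = e E_h/ℏ = m_e e⁵/((4πε₀)²ℏ³) = 6.67e-3 A.
9.53e-16 / 6.67e-3 = 1.43e-13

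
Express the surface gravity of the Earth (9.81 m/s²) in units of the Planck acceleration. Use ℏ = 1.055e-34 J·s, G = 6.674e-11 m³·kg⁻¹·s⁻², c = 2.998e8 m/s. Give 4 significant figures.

Planck acceleration: a_P = √(c⁷/(ℏG)) = 5.560e51 m/s².
9.81 / 5.560e51 = 1.764e-51

1.764e-51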